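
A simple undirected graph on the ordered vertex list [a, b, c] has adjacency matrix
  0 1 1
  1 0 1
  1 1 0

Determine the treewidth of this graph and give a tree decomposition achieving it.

Treewidth 2.
One optimal decomposition is:
Bags: B1 = {a, b, c}
Tree: (single bag)

With just one bag of size 3, the width is 3 − 1 = 2, so tw(G) ≤ 2. Conversely, {a, b, c} is a clique of size 3, and the vertices of any clique must share a bag in every tree decomposition; so some bag has ≥ 3 vertices and tw(G) ≥ 2. Combining the bounds, tw(G) = 2.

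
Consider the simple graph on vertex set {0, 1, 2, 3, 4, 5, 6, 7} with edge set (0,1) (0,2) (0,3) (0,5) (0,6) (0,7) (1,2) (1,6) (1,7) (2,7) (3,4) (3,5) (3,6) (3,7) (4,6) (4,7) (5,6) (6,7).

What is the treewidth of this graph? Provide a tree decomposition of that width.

Treewidth 3.
One such decomposition:
Bags: B1 = {0, 3, 5, 6}  B2 = {0, 3, 6, 7}  B3 = {0, 1, 6, 7}  B4 = {3, 4, 6, 7}  B5 = {0, 1, 2, 7}
Tree: B1–B2, B2–B3, B2–B4, B3–B5

Each bag holds 4 vertices, so the decomposition has width 3, which upper-bounds the treewidth. For the lower bound, the 4 vertices {0, 1, 2, 7} are pairwise adjacent, and any tree decomposition puts a clique entirely inside one bag — forcing width ≥ 3. Hence tw(G) = 3 exactly.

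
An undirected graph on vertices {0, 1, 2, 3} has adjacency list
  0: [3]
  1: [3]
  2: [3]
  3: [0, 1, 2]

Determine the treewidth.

1

A width-1 tree decomposition is:
Bags: B1 = {1, 3}  B2 = {2, 3}  B3 = {0, 3}
Tree: B1–B2, B1–B3
Every bag has size at most 2, so the width is 2 − 1 = 1 and tw(G) ≤ 1. G has an edge, so its treewidth is at least 1. Hence tw(G) = 1 exactly.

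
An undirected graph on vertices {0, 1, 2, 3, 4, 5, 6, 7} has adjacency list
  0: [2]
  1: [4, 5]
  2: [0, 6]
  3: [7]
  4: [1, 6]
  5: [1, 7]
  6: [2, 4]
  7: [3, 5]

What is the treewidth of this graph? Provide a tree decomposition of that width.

Treewidth 1.
One optimal decomposition is:
Bags: B1 = {0, 2}  B2 = {2, 6}  B3 = {4, 6}  B4 = {1, 4}  B5 = {1, 5}  B6 = {5, 7}  B7 = {3, 7}
Tree: B1–B2, B2–B3, B3–B4, B4–B5, B5–B6, B6–B7

Each bag holds 2 vertices, so the decomposition has width 1, which upper-bounds the treewidth. Any graph with an edge has treewidth ≥ 1, and G has the edge 0–2. Therefore the treewidth is 1.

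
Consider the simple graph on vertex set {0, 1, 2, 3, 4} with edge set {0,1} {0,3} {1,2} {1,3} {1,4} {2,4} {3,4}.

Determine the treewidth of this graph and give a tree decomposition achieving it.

Treewidth 2.
One optimal decomposition is:
Bags: B1 = {1, 3, 4}  B2 = {0, 1, 3}  B3 = {1, 2, 4}
Tree: B1–B2, B1–B3

Every bag has size at most 3, so the width is 3 − 1 = 2 and tw(G) ≤ 2. On the other hand G contains the 3-clique {1, 2, 4}. A clique must lie in a single bag of any decomposition, so no decomposition can have width below 2. The upper and lower bounds meet at 2, so that is the treewidth.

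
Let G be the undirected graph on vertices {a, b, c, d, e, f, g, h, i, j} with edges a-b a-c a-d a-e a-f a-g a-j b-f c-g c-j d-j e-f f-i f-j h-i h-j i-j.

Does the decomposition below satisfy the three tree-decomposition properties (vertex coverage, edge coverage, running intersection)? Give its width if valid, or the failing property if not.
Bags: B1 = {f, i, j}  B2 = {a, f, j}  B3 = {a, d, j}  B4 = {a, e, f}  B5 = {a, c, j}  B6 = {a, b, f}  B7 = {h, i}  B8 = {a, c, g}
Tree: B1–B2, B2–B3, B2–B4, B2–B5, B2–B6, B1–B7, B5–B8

A tree decomposition must satisfy three properties: every vertex lies in some bag; for every edge, both endpoints lie together in some bag; and for every vertex, the bags containing it form a connected subtree. Here edge (j,h) lies in no bag, so the decomposition is invalid.

No — edge (j,h) lies in no bag.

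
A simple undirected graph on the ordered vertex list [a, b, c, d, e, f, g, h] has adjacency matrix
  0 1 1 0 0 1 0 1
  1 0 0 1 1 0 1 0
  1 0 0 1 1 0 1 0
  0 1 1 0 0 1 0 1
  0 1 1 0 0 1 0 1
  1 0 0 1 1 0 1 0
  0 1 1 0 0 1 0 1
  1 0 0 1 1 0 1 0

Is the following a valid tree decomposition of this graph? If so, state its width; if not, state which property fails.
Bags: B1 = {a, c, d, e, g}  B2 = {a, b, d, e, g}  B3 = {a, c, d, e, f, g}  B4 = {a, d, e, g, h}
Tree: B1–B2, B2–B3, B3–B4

A tree decomposition must satisfy three properties: every vertex lies in some bag; for every edge, both endpoints lie together in some bag; and for every vertex, the bags containing it form a connected subtree. Here bags containing vertex c are not connected in the tree, so the decomposition is invalid.

No — bags containing vertex c are not connected in the tree.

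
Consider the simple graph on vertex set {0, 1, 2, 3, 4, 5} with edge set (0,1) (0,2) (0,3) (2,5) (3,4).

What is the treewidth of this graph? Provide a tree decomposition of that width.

Treewidth 1.
One such decomposition:
Bags: B1 = {2, 5}  B2 = {0, 2}  B3 = {0, 1}  B4 = {0, 3}  B5 = {3, 4}
Tree: B1–B2, B2–B3, B3–B4, B4–B5

The largest bag has 2 vertices, giving width 1; this decomposition certifies tw(G) ≤ 1. Since G has at least one edge (e.g. 2–5), it is not an edgeless graph, so tw(G) ≥ 1. Hence tw(G) = 1 exactly.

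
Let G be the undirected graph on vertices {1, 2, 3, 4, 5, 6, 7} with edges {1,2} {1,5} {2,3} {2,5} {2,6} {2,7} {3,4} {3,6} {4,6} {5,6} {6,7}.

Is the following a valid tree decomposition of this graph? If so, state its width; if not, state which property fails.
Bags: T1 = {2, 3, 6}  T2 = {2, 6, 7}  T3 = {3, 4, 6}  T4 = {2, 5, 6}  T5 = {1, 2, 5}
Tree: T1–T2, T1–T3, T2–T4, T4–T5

Every vertex of G appears in some bag (union = {1, 2, 3, 4, 5, 6, 7}); every edge is covered by a bag; and for each vertex v the set of bags containing v is connected in the bag tree. The decomposition is therefore valid. The largest bag has 3 vertices, so the width is 2.

Yes; width 2.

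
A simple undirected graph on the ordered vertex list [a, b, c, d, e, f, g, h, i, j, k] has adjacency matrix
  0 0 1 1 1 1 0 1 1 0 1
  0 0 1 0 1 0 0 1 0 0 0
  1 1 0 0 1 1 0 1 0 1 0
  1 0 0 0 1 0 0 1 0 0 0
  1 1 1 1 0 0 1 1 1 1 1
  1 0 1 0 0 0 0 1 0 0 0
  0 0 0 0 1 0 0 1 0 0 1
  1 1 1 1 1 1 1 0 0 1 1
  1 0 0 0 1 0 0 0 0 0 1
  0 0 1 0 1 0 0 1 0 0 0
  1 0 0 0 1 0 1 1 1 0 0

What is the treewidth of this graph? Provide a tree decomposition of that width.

Each bag holds 4 vertices, so the decomposition has width 3, which upper-bounds the treewidth. For the lower bound, the 4 vertices {a, d, e, h} are pairwise adjacent, and any tree decomposition puts a clique entirely inside one bag — forcing width ≥ 3. Therefore the treewidth is 3.

Treewidth 3.
Bags: B1 = {c, e, h, j}  B2 = {a, c, e, h}  B3 = {a, c, f, h}  B4 = {a, e, h, k}  B5 = {a, e, i, k}  B6 = {a, d, e, h}  B7 = {e, g, h, k}  B8 = {b, c, e, h}
Tree: B1–B2, B2–B3, B2–B4, B4–B5, B2–B6, B4–B7, B2–B8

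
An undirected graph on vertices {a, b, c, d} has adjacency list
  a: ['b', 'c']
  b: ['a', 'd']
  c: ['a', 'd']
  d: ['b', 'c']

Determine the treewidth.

A width-2 tree decomposition is:
Bags: B1 = {a, b, c}  B2 = {b, c, d}
Tree: B1–B2
Every bag has size at most 3, so the width is 3 − 1 = 2 and tw(G) ≤ 2. The edges c–a–b–d–c form a cycle, so G is not a tree and its treewidth is at least 2. Therefore the treewidth is 2.

2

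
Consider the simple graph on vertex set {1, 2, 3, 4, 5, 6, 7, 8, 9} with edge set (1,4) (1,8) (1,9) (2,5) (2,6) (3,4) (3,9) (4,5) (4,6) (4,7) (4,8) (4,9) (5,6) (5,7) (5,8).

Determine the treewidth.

A width-2 tree decomposition is:
Bags: B1 = {4, 5, 8}  B2 = {1, 4, 8}  B3 = {1, 4, 9}  B4 = {4, 5, 6}  B5 = {4, 5, 7}  B6 = {2, 5, 6}  B7 = {3, 4, 9}
Tree: B1–B2, B2–B3, B1–B4, B1–B5, B4–B6, B3–B7
The largest bag has 3 vertices, giving width 2; this decomposition certifies tw(G) ≤ 2. Conversely, {2, 5, 6} is a clique of size 3, and the vertices of any clique must share a bag in every tree decomposition; so some bag has ≥ 3 vertices and tw(G) ≥ 2. Combining the bounds, tw(G) = 2.

2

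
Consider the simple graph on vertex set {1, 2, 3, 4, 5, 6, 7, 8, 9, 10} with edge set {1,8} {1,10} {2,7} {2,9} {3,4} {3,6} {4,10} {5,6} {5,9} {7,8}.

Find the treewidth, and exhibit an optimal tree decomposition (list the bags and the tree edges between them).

Treewidth 2.
One such decomposition:
Bags: B1 = {2, 5, 9}  B2 = {2, 5, 6}  B3 = {2, 3, 6}  B4 = {2, 3, 4}  B5 = {2, 4, 10}  B6 = {1, 2, 10}  B7 = {1, 2, 8}  B8 = {2, 7, 8}
Tree: B1–B2, B2–B3, B3–B4, B4–B5, B5–B6, B6–B7, B7–B8

The largest bag has 3 vertices, giving width 2; this decomposition certifies tw(G) ≤ 2. Since 2–9–5–6–3–4–10–1–8–7–2 is a cycle in G, G is not acyclic. Forests are exactly the graphs of treewidth ≤ 1, so tw(G) ≥ 2. Hence tw(G) = 2 exactly.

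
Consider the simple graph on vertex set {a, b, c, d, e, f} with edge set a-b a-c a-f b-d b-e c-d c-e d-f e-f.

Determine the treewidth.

3

A width-3 tree decomposition is:
Bags: B1 = {b, c, d, f}  B2 = {b, c, e, f}  B3 = {a, b, c, f}
Tree: B1–B2, B2–B3
Each bag holds 4 vertices, so the decomposition has width 3, which upper-bounds the treewidth. For the lower bound: the 4 vertex sets {d,f}, {b,e}, {c}, {a} are disjoint, each induces a connected subgraph, and every pair is joined by at least one edge of G. Contracting each set to a single vertex therefore yields K_{4} as a minor, and since treewidth is minor-monotone, tw(G) ≥ tw(K_{4}) = 3. Combining the bounds, tw(G) = 3.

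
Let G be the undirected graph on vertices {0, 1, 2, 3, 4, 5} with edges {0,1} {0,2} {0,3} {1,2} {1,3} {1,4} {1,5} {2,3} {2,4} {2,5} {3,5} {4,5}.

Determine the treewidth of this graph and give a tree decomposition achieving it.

Every bag has size at most 4, so the width is 4 − 1 = 3 and tw(G) ≤ 3. On the other hand G contains the 4-clique {0, 1, 2, 3}. A clique must lie in a single bag of any decomposition, so no decomposition can have width below 3. Hence tw(G) = 3 exactly.

Treewidth 3.
One optimal decomposition is:
Bags: B1 = {0, 1, 2, 3}  B2 = {1, 2, 3, 5}  B3 = {1, 2, 4, 5}
Tree: B1–B2, B2–B3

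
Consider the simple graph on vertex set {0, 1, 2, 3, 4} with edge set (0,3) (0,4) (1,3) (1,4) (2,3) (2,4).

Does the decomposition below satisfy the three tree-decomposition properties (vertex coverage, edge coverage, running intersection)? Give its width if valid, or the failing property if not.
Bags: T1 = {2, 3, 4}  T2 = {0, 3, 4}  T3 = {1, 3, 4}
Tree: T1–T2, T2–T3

Every vertex of G appears in some bag (union = {0, 1, 2, 3, 4}); every edge is covered by a bag; and for each vertex v the set of bags containing v is connected in the bag tree. The decomposition is therefore valid. The largest bag has 3 vertices, so the width is 2.

Yes; width 2.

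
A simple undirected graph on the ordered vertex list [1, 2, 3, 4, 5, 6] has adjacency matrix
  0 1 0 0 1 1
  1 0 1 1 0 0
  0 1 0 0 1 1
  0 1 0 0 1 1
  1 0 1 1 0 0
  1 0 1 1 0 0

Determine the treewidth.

A width-3 tree decomposition is:
Bags: B1 = {1, 2, 3, 4}  B2 = {1, 3, 4, 6}  B3 = {1, 3, 4, 5}
Tree: B1–B2, B2–B3
Every bag has size at most 4, so the width is 4 − 1 = 3 and tw(G) ≤ 3. For the lower bound: the 4 vertex sets {1,2}, {3,6}, {4}, {5} are disjoint, each induces a connected subgraph, and every pair is joined by at least one edge of G. Contracting each set to a single vertex therefore yields K_{4} as a minor, and since treewidth is minor-monotone, tw(G) ≥ tw(K_{4}) = 3. Combining the bounds, tw(G) = 3.

3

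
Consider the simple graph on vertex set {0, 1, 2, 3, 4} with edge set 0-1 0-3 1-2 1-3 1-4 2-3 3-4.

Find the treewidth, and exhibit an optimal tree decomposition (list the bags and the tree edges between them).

Each bag holds 3 vertices, so the decomposition has width 2, which upper-bounds the treewidth. Conversely, {0, 1, 3} is a clique of size 3, and the vertices of any clique must share a bag in every tree decomposition; so some bag has ≥ 3 vertices and tw(G) ≥ 2. Therefore the treewidth is 2.

Treewidth 2.
One such decomposition:
Bags: B1 = {1, 3, 4}  B2 = {0, 1, 3}  B3 = {1, 2, 3}
Tree: B1–B2, B1–B3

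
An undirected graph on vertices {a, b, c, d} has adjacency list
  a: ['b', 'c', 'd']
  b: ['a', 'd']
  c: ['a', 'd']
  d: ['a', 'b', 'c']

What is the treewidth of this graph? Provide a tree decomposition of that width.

The largest bag has 3 vertices, giving width 2; this decomposition certifies tw(G) ≤ 2. Conversely, {a, c, d} is a clique of size 3, and the vertices of any clique must share a bag in every tree decomposition; so some bag has ≥ 3 vertices and tw(G) ≥ 2. Combining the bounds, tw(G) = 2.

Treewidth 2.
One optimal decomposition is:
Bags: B1 = {a, b, d}  B2 = {a, c, d}
Tree: B1–B2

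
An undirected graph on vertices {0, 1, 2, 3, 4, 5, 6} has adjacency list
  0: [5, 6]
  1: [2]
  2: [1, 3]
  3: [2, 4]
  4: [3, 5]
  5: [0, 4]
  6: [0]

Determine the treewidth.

1

A width-1 tree decomposition is:
Bags: B1 = {1, 2}  B2 = {2, 3}  B3 = {3, 4}  B4 = {4, 5}  B5 = {0, 5}  B6 = {0, 6}
Tree: B1–B2, B2–B3, B3–B4, B4–B5, B5–B6
Every bag has size at most 2, so the width is 2 − 1 = 1 and tw(G) ≤ 1. Since G has at least one edge (e.g. 1–2), it is not an edgeless graph, so tw(G) ≥ 1. Combining the bounds, tw(G) = 1.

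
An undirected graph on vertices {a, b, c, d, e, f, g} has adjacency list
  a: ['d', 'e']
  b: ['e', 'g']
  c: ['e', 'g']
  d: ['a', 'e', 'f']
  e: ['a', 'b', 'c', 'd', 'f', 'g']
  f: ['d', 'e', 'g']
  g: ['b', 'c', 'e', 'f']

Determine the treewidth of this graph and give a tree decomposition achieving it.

Treewidth 2.
One such decomposition:
Bags: B1 = {c, e, g}  B2 = {e, f, g}  B3 = {d, e, f}  B4 = {a, d, e}  B5 = {b, e, g}
Tree: B1–B2, B2–B3, B3–B4, B2–B5

Each bag holds 3 vertices, so the decomposition has width 2, which upper-bounds the treewidth. Conversely, {a, d, e} is a clique of size 3, and the vertices of any clique must share a bag in every tree decomposition; so some bag has ≥ 3 vertices and tw(G) ≥ 2. The upper and lower bounds meet at 2, so that is the treewidth.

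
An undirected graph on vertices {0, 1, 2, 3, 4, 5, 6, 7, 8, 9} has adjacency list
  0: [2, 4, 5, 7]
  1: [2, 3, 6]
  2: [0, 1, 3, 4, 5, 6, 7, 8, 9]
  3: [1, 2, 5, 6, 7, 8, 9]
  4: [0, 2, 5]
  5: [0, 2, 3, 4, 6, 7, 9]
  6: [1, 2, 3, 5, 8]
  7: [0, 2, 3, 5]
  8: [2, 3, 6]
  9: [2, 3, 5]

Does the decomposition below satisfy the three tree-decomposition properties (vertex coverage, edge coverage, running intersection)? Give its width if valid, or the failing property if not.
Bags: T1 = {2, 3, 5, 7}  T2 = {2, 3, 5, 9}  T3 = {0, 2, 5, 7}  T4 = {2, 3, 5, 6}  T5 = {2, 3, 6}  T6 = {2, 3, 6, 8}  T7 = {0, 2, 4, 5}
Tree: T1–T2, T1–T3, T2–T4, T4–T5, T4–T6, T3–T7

No — vertex 1 appears in no bag.

A tree decomposition must satisfy three properties: every vertex lies in some bag; for every edge, both endpoints lie together in some bag; and for every vertex, the bags containing it form a connected subtree. Here vertex 1 appears in no bag, so the decomposition is invalid.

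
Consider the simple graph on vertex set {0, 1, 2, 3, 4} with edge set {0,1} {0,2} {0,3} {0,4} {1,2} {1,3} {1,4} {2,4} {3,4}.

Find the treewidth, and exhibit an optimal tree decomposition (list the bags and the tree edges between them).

The largest bag has 4 vertices, giving width 3; this decomposition certifies tw(G) ≤ 3. Conversely, {0, 1, 2, 4} is a clique of size 4, and the vertices of any clique must share a bag in every tree decomposition; so some bag has ≥ 4 vertices and tw(G) ≥ 3. Hence tw(G) = 3 exactly.

Treewidth 3.
Bags: B1 = {0, 1, 2, 4}  B2 = {0, 1, 3, 4}
Tree: B1–B2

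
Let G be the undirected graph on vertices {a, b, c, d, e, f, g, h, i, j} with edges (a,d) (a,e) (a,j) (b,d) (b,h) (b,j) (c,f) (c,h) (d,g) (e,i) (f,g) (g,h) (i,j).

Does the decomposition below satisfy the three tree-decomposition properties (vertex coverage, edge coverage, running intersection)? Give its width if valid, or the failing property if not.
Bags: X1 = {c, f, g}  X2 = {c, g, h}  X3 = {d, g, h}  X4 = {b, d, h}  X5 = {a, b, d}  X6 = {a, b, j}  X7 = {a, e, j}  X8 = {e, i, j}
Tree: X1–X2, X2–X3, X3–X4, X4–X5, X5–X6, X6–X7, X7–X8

Yes; width 2.

Checking the three conditions: (i) the bags cover all of {a, b, c, d, e, f, g, h, i, j}; (ii) for each edge, some bag contains both endpoints; (iii) the bags containing any fixed vertex form a subtree. All hold, so the decomposition is valid with width 3 − 1 = 2.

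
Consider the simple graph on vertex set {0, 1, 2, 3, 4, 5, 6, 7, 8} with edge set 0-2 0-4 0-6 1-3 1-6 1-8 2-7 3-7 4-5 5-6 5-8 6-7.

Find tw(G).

3

A width-3 tree decomposition is:
Bags: B1 = {1, 2, 3, 7}  B2 = {1, 2, 6, 7}  B3 = {0, 1, 2, 6}  B4 = {0, 1, 6, 8}  B5 = {0, 5, 6, 8}  B6 = {0, 4, 5, 8}
Tree: B1–B2, B2–B3, B3–B4, B4–B5, B5–B6
Each bag holds 4 vertices, so the decomposition has width 3, which upper-bounds the treewidth. For the lower bound: the 4 vertex sets {2,3,7}, {1}, {6}, {0,4,5,8} are disjoint, each induces a connected subgraph, and every pair is joined by at least one edge of G. Contracting each set to a single vertex therefore yields K_{4} as a minor, and since treewidth is minor-monotone, tw(G) ≥ tw(K_{4}) = 3. Combining the bounds, tw(G) = 3.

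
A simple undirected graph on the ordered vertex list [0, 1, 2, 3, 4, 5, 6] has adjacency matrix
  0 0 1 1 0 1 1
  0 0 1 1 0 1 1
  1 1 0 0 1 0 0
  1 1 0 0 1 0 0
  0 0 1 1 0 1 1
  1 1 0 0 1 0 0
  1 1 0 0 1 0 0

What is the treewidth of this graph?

3

A width-3 tree decomposition is:
Bags: B1 = {0, 1, 4, 6}  B2 = {0, 1, 2, 4}  B3 = {0, 1, 3, 4}  B4 = {0, 1, 4, 5}
Tree: B1–B2, B2–B3, B3–B4
Every bag has size at most 4, so the width is 4 − 1 = 3 and tw(G) ≤ 3. For the lower bound: the 4 vertex sets {1,6}, {0,2}, {4}, {3} are disjoint, each induces a connected subgraph, and every pair is joined by at least one edge of G. Contracting each set to a single vertex therefore yields K_{4} as a minor, and since treewidth is minor-monotone, tw(G) ≥ tw(K_{4}) = 3. Combining the bounds, tw(G) = 3.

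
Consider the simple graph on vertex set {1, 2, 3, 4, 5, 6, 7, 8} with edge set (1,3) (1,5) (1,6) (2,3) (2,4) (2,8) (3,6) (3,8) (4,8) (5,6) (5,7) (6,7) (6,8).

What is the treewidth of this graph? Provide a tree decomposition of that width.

Treewidth 2.
One optimal decomposition is:
Bags: B1 = {1, 3, 6}  B2 = {3, 6, 8}  B3 = {1, 5, 6}  B4 = {2, 3, 8}  B5 = {2, 4, 8}  B6 = {5, 6, 7}
Tree: B1–B2, B1–B3, B2–B4, B4–B5, B3–B6

Every bag has size at most 3, so the width is 3 − 1 = 2 and tw(G) ≤ 2. On the other hand G contains the 3-clique {2, 3, 8}. A clique must lie in a single bag of any decomposition, so no decomposition can have width below 2. The upper and lower bounds meet at 2, so that is the treewidth.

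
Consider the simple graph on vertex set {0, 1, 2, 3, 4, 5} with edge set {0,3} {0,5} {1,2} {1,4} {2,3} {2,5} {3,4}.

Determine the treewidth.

2

A width-2 tree decomposition is:
Bags: B1 = {0, 2, 5}  B2 = {0, 2, 3}  B3 = {1, 2, 3}  B4 = {1, 3, 4}
Tree: B1–B2, B2–B3, B3–B4
Each bag holds 3 vertices, so the decomposition has width 2, which upper-bounds the treewidth. The edges 5–0–3–2–5 form a cycle, so G is not a tree and its treewidth is at least 2. Combining the bounds, tw(G) = 2.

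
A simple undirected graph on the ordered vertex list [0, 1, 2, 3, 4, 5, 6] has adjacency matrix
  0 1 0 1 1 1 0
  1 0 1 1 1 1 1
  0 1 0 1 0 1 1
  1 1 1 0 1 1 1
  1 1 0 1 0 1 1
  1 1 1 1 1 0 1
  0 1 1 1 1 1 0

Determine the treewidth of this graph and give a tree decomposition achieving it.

Each bag holds 5 vertices, so the decomposition has width 4, which upper-bounds the treewidth. For the lower bound, the 5 vertices {1, 2, 3, 5, 6} are pairwise adjacent, and any tree decomposition puts a clique entirely inside one bag — forcing width ≥ 4. Therefore the treewidth is 4.

Treewidth 4.
One optimal decomposition is:
Bags: B1 = {1, 2, 3, 5, 6}  B2 = {1, 3, 4, 5, 6}  B3 = {0, 1, 3, 4, 5}
Tree: B1–B2, B2–B3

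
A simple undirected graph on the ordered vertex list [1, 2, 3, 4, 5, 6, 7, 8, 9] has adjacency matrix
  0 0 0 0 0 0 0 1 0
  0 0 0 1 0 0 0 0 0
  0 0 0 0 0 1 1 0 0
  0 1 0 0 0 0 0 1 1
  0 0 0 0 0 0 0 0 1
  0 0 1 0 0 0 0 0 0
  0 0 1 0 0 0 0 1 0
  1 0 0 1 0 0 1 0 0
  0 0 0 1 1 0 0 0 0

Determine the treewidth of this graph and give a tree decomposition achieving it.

Every bag has size at most 2, so the width is 2 − 1 = 1 and tw(G) ≤ 1. G has an edge, so its treewidth is at least 1. Combining the bounds, tw(G) = 1.

Treewidth 1.
One such decomposition:
Bags: B1 = {1, 8}  B2 = {4, 8}  B3 = {7, 8}  B4 = {4, 9}  B5 = {2, 4}  B6 = {3, 7}  B7 = {5, 9}  B8 = {3, 6}
Tree: B1–B2, B1–B3, B2–B4, B2–B5, B3–B6, B4–B7, B6–B8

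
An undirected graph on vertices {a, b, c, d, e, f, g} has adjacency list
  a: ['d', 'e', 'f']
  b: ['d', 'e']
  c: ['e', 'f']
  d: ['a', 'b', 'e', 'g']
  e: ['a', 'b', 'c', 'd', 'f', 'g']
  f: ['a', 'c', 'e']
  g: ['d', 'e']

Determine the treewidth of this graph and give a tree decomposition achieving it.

Treewidth 2.
Bags: B1 = {a, d, e}  B2 = {b, d, e}  B3 = {a, e, f}  B4 = {c, e, f}  B5 = {d, e, g}
Tree: B1–B2, B1–B3, B3–B4, B1–B5

Every bag has size at most 3, so the width is 3 − 1 = 2 and tw(G) ≤ 2. Conversely, {d, e, g} is a clique of size 3, and the vertices of any clique must share a bag in every tree decomposition; so some bag has ≥ 3 vertices and tw(G) ≥ 2. Combining the bounds, tw(G) = 2.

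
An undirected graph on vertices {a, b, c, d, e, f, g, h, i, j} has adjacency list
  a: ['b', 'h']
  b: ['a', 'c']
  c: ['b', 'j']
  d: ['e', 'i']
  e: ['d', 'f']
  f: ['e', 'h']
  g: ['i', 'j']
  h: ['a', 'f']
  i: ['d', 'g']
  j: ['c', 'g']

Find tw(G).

A width-2 tree decomposition is:
Bags: B1 = {d, g, i}  B2 = {d, e, g}  B3 = {e, f, g}  B4 = {f, g, h}  B5 = {a, g, h}  B6 = {a, b, g}  B7 = {b, c, g}  B8 = {c, g, j}
Tree: B1–B2, B2–B3, B3–B4, B4–B5, B5–B6, B6–B7, B7–B8
Each bag holds 3 vertices, so the decomposition has width 2, which upper-bounds the treewidth. The edges g–i–d–e–f–h–a–b–c–j–g form a cycle, so G is not a tree and its treewidth is at least 2. Combining the bounds, tw(G) = 2.

2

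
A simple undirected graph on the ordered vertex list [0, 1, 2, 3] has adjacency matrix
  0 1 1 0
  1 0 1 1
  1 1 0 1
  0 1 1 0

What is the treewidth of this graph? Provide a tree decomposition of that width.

Each bag holds 3 vertices, so the decomposition has width 2, which upper-bounds the treewidth. For the lower bound, the 3 vertices {0, 1, 2} are pairwise adjacent, and any tree decomposition puts a clique entirely inside one bag — forcing width ≥ 2. Combining the bounds, tw(G) = 2.

Treewidth 2.
One such decomposition:
Bags: B1 = {1, 2, 3}  B2 = {0, 1, 2}
Tree: B1–B2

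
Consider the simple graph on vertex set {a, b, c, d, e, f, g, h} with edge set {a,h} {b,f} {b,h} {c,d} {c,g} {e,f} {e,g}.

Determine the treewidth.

A width-1 tree decomposition is:
Bags: B1 = {a, h}  B2 = {b, h}  B3 = {b, f}  B4 = {e, f}  B5 = {e, g}  B6 = {c, g}  B7 = {c, d}
Tree: B1–B2, B2–B3, B3–B4, B4–B5, B5–B6, B6–B7
Each bag holds 2 vertices, so the decomposition has width 1, which upper-bounds the treewidth. G has an edge, so its treewidth is at least 1. Hence tw(G) = 1 exactly.

1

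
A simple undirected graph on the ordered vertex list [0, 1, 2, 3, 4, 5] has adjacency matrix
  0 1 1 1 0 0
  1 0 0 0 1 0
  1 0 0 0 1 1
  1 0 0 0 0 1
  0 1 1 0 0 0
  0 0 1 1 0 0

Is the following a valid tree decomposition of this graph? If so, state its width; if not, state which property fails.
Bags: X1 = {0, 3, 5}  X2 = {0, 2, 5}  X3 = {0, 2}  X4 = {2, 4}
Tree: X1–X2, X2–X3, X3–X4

A tree decomposition must satisfy three properties: every vertex lies in some bag; for every edge, both endpoints lie together in some bag; and for every vertex, the bags containing it form a connected subtree. Here vertex 1 appears in no bag, so the decomposition is invalid.

No — vertex 1 appears in no bag.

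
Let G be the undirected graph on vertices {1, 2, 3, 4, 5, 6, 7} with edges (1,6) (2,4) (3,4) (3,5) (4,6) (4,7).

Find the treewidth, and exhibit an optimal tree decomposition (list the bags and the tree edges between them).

Treewidth 1.
Bags: B1 = {4, 6}  B2 = {3, 4}  B3 = {1, 6}  B4 = {2, 4}  B5 = {4, 7}  B6 = {3, 5}
Tree: B1–B2, B1–B3, B2–B4, B2–B5, B2–B6

Every bag has size at most 2, so the width is 2 − 1 = 1 and tw(G) ≤ 1. Any graph with an edge has treewidth ≥ 1, and G has the edge 6–4. Hence tw(G) = 1 exactly.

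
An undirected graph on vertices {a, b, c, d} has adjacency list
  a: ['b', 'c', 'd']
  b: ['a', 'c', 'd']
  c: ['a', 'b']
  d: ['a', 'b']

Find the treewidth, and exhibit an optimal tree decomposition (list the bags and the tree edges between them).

Every bag has size at most 3, so the width is 3 − 1 = 2 and tw(G) ≤ 2. On the other hand G contains the 3-clique {a, b, d}. A clique must lie in a single bag of any decomposition, so no decomposition can have width below 2. The upper and lower bounds meet at 2, so that is the treewidth.

Treewidth 2.
Bags: B1 = {a, b, d}  B2 = {a, b, c}
Tree: B1–B2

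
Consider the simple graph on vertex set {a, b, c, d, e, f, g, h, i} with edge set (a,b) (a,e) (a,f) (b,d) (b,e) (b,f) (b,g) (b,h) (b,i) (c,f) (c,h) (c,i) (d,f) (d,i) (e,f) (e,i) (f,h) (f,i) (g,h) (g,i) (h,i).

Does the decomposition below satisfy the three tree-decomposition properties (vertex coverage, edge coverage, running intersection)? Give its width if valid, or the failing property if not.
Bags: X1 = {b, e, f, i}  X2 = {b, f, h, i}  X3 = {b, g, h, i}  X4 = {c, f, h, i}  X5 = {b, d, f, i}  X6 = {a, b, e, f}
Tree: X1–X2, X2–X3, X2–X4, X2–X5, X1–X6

Yes; width 3.

Checking the three conditions: (i) the bags cover all of {a, b, c, d, e, f, g, h, i}; (ii) for each edge, some bag contains both endpoints; (iii) the bags containing any fixed vertex form a subtree. All hold, so the decomposition is valid with width 4 − 1 = 3.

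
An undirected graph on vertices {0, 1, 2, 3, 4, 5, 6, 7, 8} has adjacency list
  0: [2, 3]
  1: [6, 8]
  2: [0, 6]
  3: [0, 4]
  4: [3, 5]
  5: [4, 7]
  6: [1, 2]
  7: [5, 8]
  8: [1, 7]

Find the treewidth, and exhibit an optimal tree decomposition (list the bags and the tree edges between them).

Every bag has size at most 3, so the width is 3 − 1 = 2 and tw(G) ≤ 2. Since 2–0–3–4–5–7–8–1–6–2 is a cycle in G, G is not acyclic. Forests are exactly the graphs of treewidth ≤ 1, so tw(G) ≥ 2. The upper and lower bounds meet at 2, so that is the treewidth.

Treewidth 2.
One optimal decomposition is:
Bags: B1 = {0, 2, 3}  B2 = {2, 3, 4}  B3 = {2, 4, 5}  B4 = {2, 5, 7}  B5 = {2, 7, 8}  B6 = {1, 2, 8}  B7 = {1, 2, 6}
Tree: B1–B2, B2–B3, B3–B4, B4–B5, B5–B6, B6–B7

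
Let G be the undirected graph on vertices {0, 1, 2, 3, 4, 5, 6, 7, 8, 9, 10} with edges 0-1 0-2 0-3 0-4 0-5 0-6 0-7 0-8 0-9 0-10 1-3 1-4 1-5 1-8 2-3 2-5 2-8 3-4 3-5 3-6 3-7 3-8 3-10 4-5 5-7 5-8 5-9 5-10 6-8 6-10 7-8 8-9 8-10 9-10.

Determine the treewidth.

A width-4 tree decomposition is:
Bags: B1 = {0, 1, 3, 4, 5}  B2 = {0, 1, 3, 5, 8}  B3 = {0, 3, 5, 8, 10}  B4 = {0, 5, 8, 9, 10}  B5 = {0, 3, 6, 8, 10}  B6 = {0, 3, 5, 7, 8}  B7 = {0, 2, 3, 5, 8}
Tree: B1–B2, B2–B3, B3–B4, B3–B5, B3–B6, B2–B7
Each bag holds 5 vertices, so the decomposition has width 4, which upper-bounds the treewidth. For the lower bound, the 5 vertices {0, 5, 8, 9, 10} are pairwise adjacent, and any tree decomposition puts a clique entirely inside one bag — forcing width ≥ 4. Hence tw(G) = 4 exactly.

4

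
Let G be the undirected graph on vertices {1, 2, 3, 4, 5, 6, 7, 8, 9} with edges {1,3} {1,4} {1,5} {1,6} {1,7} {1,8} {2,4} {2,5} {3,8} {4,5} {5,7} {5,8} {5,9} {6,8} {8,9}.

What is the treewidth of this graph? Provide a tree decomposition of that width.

Treewidth 2.
One such decomposition:
Bags: B1 = {1, 5, 7}  B2 = {1, 4, 5}  B3 = {1, 5, 8}  B4 = {2, 4, 5}  B5 = {1, 6, 8}  B6 = {1, 3, 8}  B7 = {5, 8, 9}
Tree: B1–B2, B1–B3, B2–B4, B3–B5, B3–B6, B3–B7

The largest bag has 3 vertices, giving width 2; this decomposition certifies tw(G) ≤ 2. For the lower bound, the 3 vertices {1, 3, 8} are pairwise adjacent, and any tree decomposition puts a clique entirely inside one bag — forcing width ≥ 2. Combining the bounds, tw(G) = 2.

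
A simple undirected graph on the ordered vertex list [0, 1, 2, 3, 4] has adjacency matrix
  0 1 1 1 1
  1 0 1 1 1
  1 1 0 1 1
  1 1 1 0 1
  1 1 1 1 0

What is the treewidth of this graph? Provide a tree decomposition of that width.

Treewidth 4.
One such decomposition:
Bags: B1 = {0, 1, 2, 3, 4}
Tree: (single bag)

A single bag containing all 5 vertices is trivially a valid decomposition of width 4. For the lower bound, the 5 vertices {0, 1, 2, 3, 4} are pairwise adjacent, and any tree decomposition puts a clique entirely inside one bag — forcing width ≥ 4. Therefore the treewidth is 4.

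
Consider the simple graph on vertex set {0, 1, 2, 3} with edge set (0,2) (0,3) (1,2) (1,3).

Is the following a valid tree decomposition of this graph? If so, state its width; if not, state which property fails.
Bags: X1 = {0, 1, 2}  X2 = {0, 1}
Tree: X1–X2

A tree decomposition must satisfy three properties: every vertex lies in some bag; for every edge, both endpoints lie together in some bag; and for every vertex, the bags containing it form a connected subtree. Here vertex 3 appears in no bag, so the decomposition is invalid.

No — vertex 3 appears in no bag.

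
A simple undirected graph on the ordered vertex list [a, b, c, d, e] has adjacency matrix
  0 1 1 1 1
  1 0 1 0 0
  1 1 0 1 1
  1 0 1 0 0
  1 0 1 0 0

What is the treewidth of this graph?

A width-2 tree decomposition is:
Bags: B1 = {a, b, c}  B2 = {a, c, d}  B3 = {a, c, e}
Tree: B1–B2, B2–B3
Every bag has size at most 3, so the width is 3 − 1 = 2 and tw(G) ≤ 2. Conversely, {a, c, d} is a clique of size 3, and the vertices of any clique must share a bag in every tree decomposition; so some bag has ≥ 3 vertices and tw(G) ≥ 2. Therefore the treewidth is 2.

2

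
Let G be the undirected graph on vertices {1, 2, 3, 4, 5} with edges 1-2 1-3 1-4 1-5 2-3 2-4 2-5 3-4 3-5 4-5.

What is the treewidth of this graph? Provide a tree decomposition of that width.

Treewidth 4.
One optimal decomposition is:
Bags: B1 = {1, 2, 3, 4, 5}
Tree: (single bag)

With just one bag of size 5, the width is 5 − 1 = 4, so tw(G) ≤ 4. For the lower bound, the 5 vertices {1, 2, 3, 4, 5} are pairwise adjacent, and any tree decomposition puts a clique entirely inside one bag — forcing width ≥ 4. Therefore the treewidth is 4.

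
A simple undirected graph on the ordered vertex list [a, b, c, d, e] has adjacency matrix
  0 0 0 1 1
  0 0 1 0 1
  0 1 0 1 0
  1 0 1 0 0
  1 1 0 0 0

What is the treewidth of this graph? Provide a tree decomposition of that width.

Treewidth 2.
One optimal decomposition is:
Bags: B1 = {b, c, e}  B2 = {a, c, e}  B3 = {a, c, d}
Tree: B1–B2, B2–B3

Every bag has size at most 3, so the width is 3 − 1 = 2 and tw(G) ≤ 2. Since c–b–e–a–d–c is a cycle in G, G is not acyclic. Forests are exactly the graphs of treewidth ≤ 1, so tw(G) ≥ 2. Hence tw(G) = 2 exactly.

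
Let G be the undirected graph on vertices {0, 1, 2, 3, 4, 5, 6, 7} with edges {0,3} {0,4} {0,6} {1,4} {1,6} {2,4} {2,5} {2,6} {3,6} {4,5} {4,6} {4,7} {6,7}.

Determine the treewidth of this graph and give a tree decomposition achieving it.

Treewidth 2.
Bags: B1 = {1, 4, 6}  B2 = {0, 4, 6}  B3 = {4, 6, 7}  B4 = {2, 4, 6}  B5 = {2, 4, 5}  B6 = {0, 3, 6}
Tree: B1–B2, B2–B3, B1–B4, B4–B5, B2–B6

Every bag has size at most 3, so the width is 3 − 1 = 2 and tw(G) ≤ 2. On the other hand G contains the 3-clique {0, 3, 6}. A clique must lie in a single bag of any decomposition, so no decomposition can have width below 2. Hence tw(G) = 2 exactly.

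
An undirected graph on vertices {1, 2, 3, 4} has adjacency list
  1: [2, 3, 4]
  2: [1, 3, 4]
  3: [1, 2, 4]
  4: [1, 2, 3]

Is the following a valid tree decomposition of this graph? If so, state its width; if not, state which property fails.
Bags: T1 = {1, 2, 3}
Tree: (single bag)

No — vertex 4 appears in no bag.

A tree decomposition must satisfy three properties: every vertex lies in some bag; for every edge, both endpoints lie together in some bag; and for every vertex, the bags containing it form a connected subtree. Here vertex 4 appears in no bag, so the decomposition is invalid.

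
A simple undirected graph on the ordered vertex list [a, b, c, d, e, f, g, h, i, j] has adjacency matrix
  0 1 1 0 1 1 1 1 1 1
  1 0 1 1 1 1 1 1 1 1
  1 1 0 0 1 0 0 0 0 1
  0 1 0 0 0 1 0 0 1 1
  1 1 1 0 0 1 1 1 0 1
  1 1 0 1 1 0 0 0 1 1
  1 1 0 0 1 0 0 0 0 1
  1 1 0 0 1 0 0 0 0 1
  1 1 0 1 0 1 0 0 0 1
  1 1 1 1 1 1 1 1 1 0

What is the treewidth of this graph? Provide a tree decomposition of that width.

The largest bag has 5 vertices, giving width 4; this decomposition certifies tw(G) ≤ 4. On the other hand G contains the 5-clique {b, d, f, i, j}. A clique must lie in a single bag of any decomposition, so no decomposition can have width below 4. The upper and lower bounds meet at 4, so that is the treewidth.

Treewidth 4.
One optimal decomposition is:
Bags: B1 = {a, b, e, g, j}  B2 = {a, b, e, f, j}  B3 = {a, b, f, i, j}  B4 = {b, d, f, i, j}  B5 = {a, b, c, e, j}  B6 = {a, b, e, h, j}
Tree: B1–B2, B2–B3, B3–B4, B2–B5, B5–B6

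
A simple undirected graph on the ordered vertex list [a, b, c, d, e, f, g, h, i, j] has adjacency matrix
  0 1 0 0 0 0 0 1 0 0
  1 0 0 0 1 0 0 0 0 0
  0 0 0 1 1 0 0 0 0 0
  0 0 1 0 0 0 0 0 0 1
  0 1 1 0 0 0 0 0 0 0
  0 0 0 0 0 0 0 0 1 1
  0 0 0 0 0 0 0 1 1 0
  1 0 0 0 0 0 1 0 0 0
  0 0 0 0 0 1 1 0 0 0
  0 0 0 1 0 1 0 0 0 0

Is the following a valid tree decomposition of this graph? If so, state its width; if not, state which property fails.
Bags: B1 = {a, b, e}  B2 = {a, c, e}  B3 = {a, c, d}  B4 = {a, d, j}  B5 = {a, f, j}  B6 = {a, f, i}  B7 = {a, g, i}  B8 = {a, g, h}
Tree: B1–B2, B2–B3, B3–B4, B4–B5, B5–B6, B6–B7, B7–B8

Yes; width 2.

Checking the three conditions: (i) the bags cover all of {a, b, c, d, e, f, g, h, i, j}; (ii) for each edge, some bag contains both endpoints; (iii) the bags containing any fixed vertex form a subtree. All hold, so the decomposition is valid with width 3 − 1 = 2.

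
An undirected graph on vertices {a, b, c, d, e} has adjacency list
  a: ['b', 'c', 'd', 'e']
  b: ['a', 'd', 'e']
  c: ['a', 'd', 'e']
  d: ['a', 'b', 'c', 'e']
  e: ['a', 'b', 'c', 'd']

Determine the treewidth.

A width-3 tree decomposition is:
Bags: B1 = {a, c, d, e}  B2 = {a, b, d, e}
Tree: B1–B2
Each bag holds 4 vertices, so the decomposition has width 3, which upper-bounds the treewidth. Conversely, {a, c, d, e} is a clique of size 4, and the vertices of any clique must share a bag in every tree decomposition; so some bag has ≥ 4 vertices and tw(G) ≥ 3. Combining the bounds, tw(G) = 3.

3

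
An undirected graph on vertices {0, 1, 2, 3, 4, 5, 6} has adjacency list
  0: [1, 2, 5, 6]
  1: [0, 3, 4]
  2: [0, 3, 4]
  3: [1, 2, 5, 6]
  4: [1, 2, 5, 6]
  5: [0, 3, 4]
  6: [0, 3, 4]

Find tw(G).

A width-3 tree decomposition is:
Bags: B1 = {0, 1, 3, 4}  B2 = {0, 2, 3, 4}  B3 = {0, 3, 4, 5}  B4 = {0, 3, 4, 6}
Tree: B1–B2, B2–B3, B3–B4
Each bag holds 4 vertices, so the decomposition has width 3, which upper-bounds the treewidth. For the lower bound: the 4 vertex sets {1,4}, {0,2}, {3}, {5} are disjoint, each induces a connected subgraph, and every pair is joined by at least one edge of G. Contracting each set to a single vertex therefore yields K_{4} as a minor, and since treewidth is minor-monotone, tw(G) ≥ tw(K_{4}) = 3. Hence tw(G) = 3 exactly.

3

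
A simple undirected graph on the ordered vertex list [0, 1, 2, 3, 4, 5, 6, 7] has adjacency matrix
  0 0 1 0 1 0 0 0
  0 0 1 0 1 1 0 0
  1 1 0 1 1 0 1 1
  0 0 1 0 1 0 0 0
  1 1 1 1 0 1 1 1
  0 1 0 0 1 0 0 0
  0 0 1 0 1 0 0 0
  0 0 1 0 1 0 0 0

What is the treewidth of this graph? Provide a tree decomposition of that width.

Treewidth 2.
Bags: B1 = {0, 2, 4}  B2 = {1, 2, 4}  B3 = {2, 4, 6}  B4 = {2, 3, 4}  B5 = {1, 4, 5}  B6 = {2, 4, 7}
Tree: B1–B2, B2–B3, B3–B4, B2–B5, B1–B6

Every bag has size at most 3, so the width is 3 − 1 = 2 and tw(G) ≤ 2. For the lower bound, the 3 vertices {0, 2, 4} are pairwise adjacent, and any tree decomposition puts a clique entirely inside one bag — forcing width ≥ 2. Therefore the treewidth is 2.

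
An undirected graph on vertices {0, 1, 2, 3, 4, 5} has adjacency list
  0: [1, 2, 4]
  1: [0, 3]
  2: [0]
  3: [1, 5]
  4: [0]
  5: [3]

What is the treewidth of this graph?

1

A width-1 tree decomposition is:
Bags: B1 = {0, 1}  B2 = {1, 3}  B3 = {3, 5}  B4 = {0, 4}  B5 = {0, 2}
Tree: B1–B2, B2–B3, B1–B4, B4–B5
Each bag holds 2 vertices, so the decomposition has width 1, which upper-bounds the treewidth. G has an edge, so its treewidth is at least 1. Combining the bounds, tw(G) = 1.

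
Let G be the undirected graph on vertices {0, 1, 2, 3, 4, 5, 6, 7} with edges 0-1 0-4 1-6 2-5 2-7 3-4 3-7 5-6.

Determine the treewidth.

2

A width-2 tree decomposition is:
Bags: B1 = {2, 5, 7}  B2 = {5, 6, 7}  B3 = {1, 6, 7}  B4 = {0, 1, 7}  B5 = {0, 4, 7}  B6 = {3, 4, 7}
Tree: B1–B2, B2–B3, B3–B4, B4–B5, B5–B6
Each bag holds 3 vertices, so the decomposition has width 2, which upper-bounds the treewidth. Since 7–2–5–6–1–0–4–3–7 is a cycle in G, G is not acyclic. Forests are exactly the graphs of treewidth ≤ 1, so tw(G) ≥ 2. Combining the bounds, tw(G) = 2.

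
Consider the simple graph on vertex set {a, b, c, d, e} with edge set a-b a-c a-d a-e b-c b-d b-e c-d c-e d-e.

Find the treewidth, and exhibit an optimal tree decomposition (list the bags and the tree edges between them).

Treewidth 4.
One optimal decomposition is:
Bags: B1 = {a, b, c, d, e}
Tree: (single bag)

A single bag containing all 5 vertices is trivially a valid decomposition of width 4. On the other hand G contains the 5-clique {a, b, c, d, e}. A clique must lie in a single bag of any decomposition, so no decomposition can have width below 4. Therefore the treewidth is 4.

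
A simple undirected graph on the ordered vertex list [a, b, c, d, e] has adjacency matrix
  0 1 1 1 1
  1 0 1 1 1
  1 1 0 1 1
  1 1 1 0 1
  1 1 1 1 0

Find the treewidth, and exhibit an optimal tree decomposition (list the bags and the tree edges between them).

A single bag containing all 5 vertices is trivially a valid decomposition of width 4. For the lower bound, the 5 vertices {a, b, c, d, e} are pairwise adjacent, and any tree decomposition puts a clique entirely inside one bag — forcing width ≥ 4. Therefore the treewidth is 4.

Treewidth 4.
Bags: B1 = {a, b, c, d, e}
Tree: (single bag)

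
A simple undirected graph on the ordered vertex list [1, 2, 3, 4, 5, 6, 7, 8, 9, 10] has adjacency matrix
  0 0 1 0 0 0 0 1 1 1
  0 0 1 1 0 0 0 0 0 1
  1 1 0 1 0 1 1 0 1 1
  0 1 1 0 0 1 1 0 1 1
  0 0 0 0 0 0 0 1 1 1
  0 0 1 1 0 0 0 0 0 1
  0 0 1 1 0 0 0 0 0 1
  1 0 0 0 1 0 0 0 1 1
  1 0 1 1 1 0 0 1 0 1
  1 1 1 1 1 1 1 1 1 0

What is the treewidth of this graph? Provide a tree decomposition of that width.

Each bag holds 4 vertices, so the decomposition has width 3, which upper-bounds the treewidth. Conversely, {1, 8, 9, 10} is a clique of size 4, and the vertices of any clique must share a bag in every tree decomposition; so some bag has ≥ 4 vertices and tw(G) ≥ 3. Combining the bounds, tw(G) = 3.

Treewidth 3.
One such decomposition:
Bags: B1 = {3, 4, 6, 10}  B2 = {3, 4, 9, 10}  B3 = {1, 3, 9, 10}  B4 = {1, 8, 9, 10}  B5 = {2, 3, 4, 10}  B6 = {5, 8, 9, 10}  B7 = {3, 4, 7, 10}
Tree: B1–B2, B2–B3, B3–B4, B2–B5, B4–B6, B5–B7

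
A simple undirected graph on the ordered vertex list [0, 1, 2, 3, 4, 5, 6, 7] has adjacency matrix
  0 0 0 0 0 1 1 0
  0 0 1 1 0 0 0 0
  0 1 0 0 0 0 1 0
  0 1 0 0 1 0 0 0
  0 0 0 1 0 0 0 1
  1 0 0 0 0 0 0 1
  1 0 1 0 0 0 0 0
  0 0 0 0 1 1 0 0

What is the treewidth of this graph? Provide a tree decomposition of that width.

Treewidth 2.
One optimal decomposition is:
Bags: B1 = {0, 2, 6}  B2 = {0, 1, 2}  B3 = {0, 1, 3}  B4 = {0, 3, 4}  B5 = {0, 4, 7}  B6 = {0, 5, 7}
Tree: B1–B2, B2–B3, B3–B4, B4–B5, B5–B6

Each bag holds 3 vertices, so the decomposition has width 2, which upper-bounds the treewidth. For the lower bound, G contains the cycle 0–6–2–1–3–4–7–5–0, so G is not a forest; only forests have treewidth ≤ 1, hence tw(G) ≥ 2. Combining the bounds, tw(G) = 2.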